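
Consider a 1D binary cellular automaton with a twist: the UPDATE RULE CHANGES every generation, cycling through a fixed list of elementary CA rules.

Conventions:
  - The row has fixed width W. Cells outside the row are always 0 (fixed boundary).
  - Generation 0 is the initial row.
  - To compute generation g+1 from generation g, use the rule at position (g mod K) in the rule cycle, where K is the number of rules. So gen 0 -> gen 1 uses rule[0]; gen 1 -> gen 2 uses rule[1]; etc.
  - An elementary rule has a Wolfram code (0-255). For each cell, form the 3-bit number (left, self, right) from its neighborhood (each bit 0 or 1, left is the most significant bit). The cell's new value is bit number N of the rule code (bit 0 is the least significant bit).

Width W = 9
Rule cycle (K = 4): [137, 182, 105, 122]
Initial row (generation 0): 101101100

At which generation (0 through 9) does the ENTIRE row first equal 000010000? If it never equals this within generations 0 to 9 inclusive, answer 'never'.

Answer: never

Derivation:
Gen 0: 101101100
Gen 1 (rule 137): 001001001
Gen 2 (rule 182): 011111111
Gen 3 (rule 105): 010000001
Gen 4 (rule 122): 101000010
Gen 5 (rule 137): 000011000
Gen 6 (rule 182): 000100100
Gen 7 (rule 105): 110000001
Gen 8 (rule 122): 111000010
Gen 9 (rule 137): 110011000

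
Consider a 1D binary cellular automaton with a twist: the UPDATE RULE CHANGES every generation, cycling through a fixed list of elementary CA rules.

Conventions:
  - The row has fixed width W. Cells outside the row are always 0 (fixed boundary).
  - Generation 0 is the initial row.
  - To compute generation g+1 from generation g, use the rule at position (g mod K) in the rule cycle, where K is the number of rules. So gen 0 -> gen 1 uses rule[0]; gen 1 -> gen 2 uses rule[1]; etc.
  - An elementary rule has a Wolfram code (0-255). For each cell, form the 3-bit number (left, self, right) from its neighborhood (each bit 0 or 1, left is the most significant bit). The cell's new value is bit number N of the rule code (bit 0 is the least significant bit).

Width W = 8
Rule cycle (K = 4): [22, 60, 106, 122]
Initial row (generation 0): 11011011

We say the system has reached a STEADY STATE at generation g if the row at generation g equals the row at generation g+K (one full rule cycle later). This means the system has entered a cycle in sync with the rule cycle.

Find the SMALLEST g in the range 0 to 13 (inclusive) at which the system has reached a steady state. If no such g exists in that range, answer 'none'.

Gen 0: 11011011
Gen 1 (rule 22): 00000000
Gen 2 (rule 60): 00000000
Gen 3 (rule 106): 00000000
Gen 4 (rule 122): 00000000
Gen 5 (rule 22): 00000000
Gen 6 (rule 60): 00000000
Gen 7 (rule 106): 00000000
Gen 8 (rule 122): 00000000
Gen 9 (rule 22): 00000000
Gen 10 (rule 60): 00000000
Gen 11 (rule 106): 00000000
Gen 12 (rule 122): 00000000
Gen 13 (rule 22): 00000000
Gen 14 (rule 60): 00000000
Gen 15 (rule 106): 00000000
Gen 16 (rule 122): 00000000
Gen 17 (rule 22): 00000000

Answer: 1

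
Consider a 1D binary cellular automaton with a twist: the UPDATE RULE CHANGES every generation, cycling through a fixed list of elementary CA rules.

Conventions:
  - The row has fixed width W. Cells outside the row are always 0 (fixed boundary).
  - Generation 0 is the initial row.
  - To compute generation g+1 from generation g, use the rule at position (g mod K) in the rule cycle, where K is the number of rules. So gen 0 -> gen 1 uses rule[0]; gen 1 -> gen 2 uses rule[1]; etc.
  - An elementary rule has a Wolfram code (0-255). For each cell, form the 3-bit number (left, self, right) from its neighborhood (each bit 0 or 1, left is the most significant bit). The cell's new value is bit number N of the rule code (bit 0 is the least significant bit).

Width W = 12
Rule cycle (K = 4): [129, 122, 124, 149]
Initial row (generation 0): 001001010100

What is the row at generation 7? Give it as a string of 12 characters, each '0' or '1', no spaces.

Answer: 100011010001

Derivation:
Gen 0: 001001010100
Gen 1 (rule 129): 100000000001
Gen 2 (rule 122): 010000000010
Gen 3 (rule 124): 011000000011
Gen 4 (rule 149): 000111111000
Gen 5 (rule 129): 110011110011
Gen 6 (rule 122): 111110011111
Gen 7 (rule 124): 100011010001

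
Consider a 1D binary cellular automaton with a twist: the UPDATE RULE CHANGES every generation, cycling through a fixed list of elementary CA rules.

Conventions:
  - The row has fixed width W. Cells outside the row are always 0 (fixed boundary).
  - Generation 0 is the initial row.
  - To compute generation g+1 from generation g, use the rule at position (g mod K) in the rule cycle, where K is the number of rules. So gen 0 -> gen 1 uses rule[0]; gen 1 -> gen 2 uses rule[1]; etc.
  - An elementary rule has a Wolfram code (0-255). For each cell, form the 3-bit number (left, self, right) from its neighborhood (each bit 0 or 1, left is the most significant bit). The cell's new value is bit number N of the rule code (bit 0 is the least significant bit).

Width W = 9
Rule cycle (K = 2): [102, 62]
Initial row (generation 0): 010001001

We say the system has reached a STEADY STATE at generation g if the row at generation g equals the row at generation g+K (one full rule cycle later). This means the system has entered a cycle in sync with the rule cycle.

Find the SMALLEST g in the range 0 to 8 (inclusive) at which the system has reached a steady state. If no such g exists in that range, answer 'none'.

Answer: 4

Derivation:
Gen 0: 010001001
Gen 1 (rule 102): 110011011
Gen 2 (rule 62): 101110110
Gen 3 (rule 102): 110011010
Gen 4 (rule 62): 101110111
Gen 5 (rule 102): 110011001
Gen 6 (rule 62): 101110111
Gen 7 (rule 102): 110011001
Gen 8 (rule 62): 101110111
Gen 9 (rule 102): 110011001
Gen 10 (rule 62): 101110111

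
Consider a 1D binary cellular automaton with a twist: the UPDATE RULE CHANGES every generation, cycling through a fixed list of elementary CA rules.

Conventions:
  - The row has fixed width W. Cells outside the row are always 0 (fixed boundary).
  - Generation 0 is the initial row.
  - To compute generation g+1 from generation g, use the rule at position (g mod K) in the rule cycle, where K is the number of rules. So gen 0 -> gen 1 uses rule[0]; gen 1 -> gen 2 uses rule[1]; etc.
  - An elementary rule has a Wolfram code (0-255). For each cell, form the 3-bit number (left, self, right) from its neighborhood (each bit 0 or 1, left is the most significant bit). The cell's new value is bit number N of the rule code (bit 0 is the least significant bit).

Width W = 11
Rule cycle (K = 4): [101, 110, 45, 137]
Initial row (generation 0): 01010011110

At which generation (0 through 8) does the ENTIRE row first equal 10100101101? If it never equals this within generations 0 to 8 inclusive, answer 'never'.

Gen 0: 01010011110
Gen 1 (rule 101): 01110000010
Gen 2 (rule 110): 11010000110
Gen 3 (rule 45): 10110110100
Gen 4 (rule 137): 00100100001
Gen 5 (rule 101): 10100101101
Gen 6 (rule 110): 11101111111
Gen 7 (rule 45): 10011000000
Gen 8 (rule 137): 00010011111

Answer: 5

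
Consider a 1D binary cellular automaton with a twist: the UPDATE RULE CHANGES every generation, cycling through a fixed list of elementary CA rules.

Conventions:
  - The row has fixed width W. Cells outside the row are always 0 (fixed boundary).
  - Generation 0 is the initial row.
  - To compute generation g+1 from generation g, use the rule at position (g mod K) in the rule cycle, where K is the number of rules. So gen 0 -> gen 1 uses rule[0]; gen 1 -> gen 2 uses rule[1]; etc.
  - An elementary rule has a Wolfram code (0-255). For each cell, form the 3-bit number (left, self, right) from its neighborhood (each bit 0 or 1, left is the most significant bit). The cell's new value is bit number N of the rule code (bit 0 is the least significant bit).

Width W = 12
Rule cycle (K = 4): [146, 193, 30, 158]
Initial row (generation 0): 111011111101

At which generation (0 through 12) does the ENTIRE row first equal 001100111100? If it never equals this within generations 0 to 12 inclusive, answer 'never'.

Answer: 10

Derivation:
Gen 0: 111011111101
Gen 1 (rule 146): 010001111000
Gen 2 (rule 193): 000100111011
Gen 3 (rule 30): 001111100010
Gen 4 (rule 158): 011111010111
Gen 5 (rule 146): 101110000010
Gen 6 (rule 193): 000110111000
Gen 7 (rule 30): 001100100100
Gen 8 (rule 158): 011011111110
Gen 9 (rule 146): 100001111101
Gen 10 (rule 193): 001100111100
Gen 11 (rule 30): 011011100010
Gen 12 (rule 158): 110011010111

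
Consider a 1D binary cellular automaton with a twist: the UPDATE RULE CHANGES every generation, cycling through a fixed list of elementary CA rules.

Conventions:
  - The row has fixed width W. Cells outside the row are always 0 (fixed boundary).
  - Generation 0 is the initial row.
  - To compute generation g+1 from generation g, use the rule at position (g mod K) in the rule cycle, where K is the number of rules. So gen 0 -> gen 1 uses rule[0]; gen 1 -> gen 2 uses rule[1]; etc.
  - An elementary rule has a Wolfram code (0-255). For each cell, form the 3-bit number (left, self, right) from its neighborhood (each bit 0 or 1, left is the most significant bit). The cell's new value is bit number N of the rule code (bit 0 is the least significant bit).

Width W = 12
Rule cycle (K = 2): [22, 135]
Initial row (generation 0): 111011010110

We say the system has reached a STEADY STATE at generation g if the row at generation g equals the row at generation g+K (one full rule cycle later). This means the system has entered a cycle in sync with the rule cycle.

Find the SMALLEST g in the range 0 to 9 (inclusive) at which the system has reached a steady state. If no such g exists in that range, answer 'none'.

Answer: 3

Derivation:
Gen 0: 111011010110
Gen 1 (rule 22): 000000010001
Gen 2 (rule 135): 111111110111
Gen 3 (rule 22): 000000000000
Gen 4 (rule 135): 111111111111
Gen 5 (rule 22): 000000000000
Gen 6 (rule 135): 111111111111
Gen 7 (rule 22): 000000000000
Gen 8 (rule 135): 111111111111
Gen 9 (rule 22): 000000000000
Gen 10 (rule 135): 111111111111
Gen 11 (rule 22): 000000000000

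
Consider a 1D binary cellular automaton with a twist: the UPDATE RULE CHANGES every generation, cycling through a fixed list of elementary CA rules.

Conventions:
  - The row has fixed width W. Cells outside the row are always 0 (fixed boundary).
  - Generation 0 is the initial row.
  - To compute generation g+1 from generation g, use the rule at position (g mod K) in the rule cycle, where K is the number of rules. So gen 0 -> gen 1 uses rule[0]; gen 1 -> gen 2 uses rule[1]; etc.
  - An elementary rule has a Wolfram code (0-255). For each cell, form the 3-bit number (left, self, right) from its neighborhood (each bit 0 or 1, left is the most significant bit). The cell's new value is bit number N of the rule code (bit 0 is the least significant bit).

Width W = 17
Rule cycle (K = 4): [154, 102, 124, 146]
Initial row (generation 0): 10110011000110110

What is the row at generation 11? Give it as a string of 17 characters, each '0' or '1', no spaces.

Answer: 11111110000111001

Derivation:
Gen 0: 10110011000110110
Gen 1 (rule 154): 00101110101100101
Gen 2 (rule 102): 01110011110101111
Gen 3 (rule 124): 01011010011111001
Gen 4 (rule 146): 10000001101110110
Gen 5 (rule 154): 01000011001100101
Gen 6 (rule 102): 11000101010101111
Gen 7 (rule 124): 11100111111111001
Gen 8 (rule 146): 01011011111110110
Gen 9 (rule 154): 10010011111100101
Gen 10 (rule 102): 10110100000101111
Gen 11 (rule 124): 11111110000111001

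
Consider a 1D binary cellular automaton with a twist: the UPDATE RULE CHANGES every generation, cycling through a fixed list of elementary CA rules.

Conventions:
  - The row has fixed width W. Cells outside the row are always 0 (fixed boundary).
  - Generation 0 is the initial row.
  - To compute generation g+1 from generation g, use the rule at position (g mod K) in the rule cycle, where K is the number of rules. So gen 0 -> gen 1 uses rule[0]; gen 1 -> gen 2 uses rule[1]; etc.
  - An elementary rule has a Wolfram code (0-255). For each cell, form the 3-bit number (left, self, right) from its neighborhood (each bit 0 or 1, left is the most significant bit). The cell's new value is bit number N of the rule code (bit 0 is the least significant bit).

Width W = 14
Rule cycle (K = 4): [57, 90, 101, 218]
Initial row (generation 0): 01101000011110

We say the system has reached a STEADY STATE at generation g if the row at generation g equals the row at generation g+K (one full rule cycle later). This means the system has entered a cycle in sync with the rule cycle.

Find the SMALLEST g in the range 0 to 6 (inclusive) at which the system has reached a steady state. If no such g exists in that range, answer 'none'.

Answer: none

Derivation:
Gen 0: 01101000011110
Gen 1 (rule 57): 01010111010001
Gen 2 (rule 90): 10000101001010
Gen 3 (rule 101): 10110111001110
Gen 4 (rule 218): 00110111111111
Gen 5 (rule 57): 10101100000000
Gen 6 (rule 90): 00001110000000
Gen 7 (rule 101): 11100010111111
Gen 8 (rule 218): 11110100111111
Gen 9 (rule 57): 10001010100000
Gen 10 (rule 90): 01010000010000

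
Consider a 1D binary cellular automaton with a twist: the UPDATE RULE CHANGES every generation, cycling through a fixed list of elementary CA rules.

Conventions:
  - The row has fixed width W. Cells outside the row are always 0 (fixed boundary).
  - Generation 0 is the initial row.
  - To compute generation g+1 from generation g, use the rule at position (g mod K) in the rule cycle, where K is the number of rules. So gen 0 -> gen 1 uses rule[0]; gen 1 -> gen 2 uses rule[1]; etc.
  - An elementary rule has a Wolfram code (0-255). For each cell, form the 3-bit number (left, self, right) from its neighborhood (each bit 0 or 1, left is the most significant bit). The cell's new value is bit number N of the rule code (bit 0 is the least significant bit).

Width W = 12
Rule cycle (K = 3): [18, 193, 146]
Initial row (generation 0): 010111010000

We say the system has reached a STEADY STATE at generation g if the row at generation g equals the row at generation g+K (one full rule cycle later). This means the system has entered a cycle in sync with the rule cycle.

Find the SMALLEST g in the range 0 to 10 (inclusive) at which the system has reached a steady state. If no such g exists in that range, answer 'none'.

Gen 0: 010111010000
Gen 1 (rule 18): 100000001000
Gen 2 (rule 193): 001111100011
Gen 3 (rule 146): 010111010100
Gen 4 (rule 18): 100000000010
Gen 5 (rule 193): 001111111000
Gen 6 (rule 146): 010111110100
Gen 7 (rule 18): 100000000010
Gen 8 (rule 193): 001111111000
Gen 9 (rule 146): 010111110100
Gen 10 (rule 18): 100000000010
Gen 11 (rule 193): 001111111000
Gen 12 (rule 146): 010111110100
Gen 13 (rule 18): 100000000010

Answer: 4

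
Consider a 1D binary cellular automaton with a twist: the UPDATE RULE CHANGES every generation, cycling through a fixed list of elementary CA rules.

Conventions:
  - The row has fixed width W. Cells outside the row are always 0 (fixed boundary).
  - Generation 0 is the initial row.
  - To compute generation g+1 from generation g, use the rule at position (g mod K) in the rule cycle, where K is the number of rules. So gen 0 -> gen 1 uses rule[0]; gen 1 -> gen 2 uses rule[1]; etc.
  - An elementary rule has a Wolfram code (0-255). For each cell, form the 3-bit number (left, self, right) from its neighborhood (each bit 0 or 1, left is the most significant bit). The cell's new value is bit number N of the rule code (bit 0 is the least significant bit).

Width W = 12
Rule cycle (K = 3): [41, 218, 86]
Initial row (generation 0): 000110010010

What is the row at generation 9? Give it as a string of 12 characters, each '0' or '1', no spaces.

Answer: 001110000011

Derivation:
Gen 0: 000110010010
Gen 1 (rule 41): 110100000000
Gen 2 (rule 218): 110010000000
Gen 3 (rule 86): 011111000000
Gen 4 (rule 41): 010000011111
Gen 5 (rule 218): 101000111111
Gen 6 (rule 86): 101101000001
Gen 7 (rule 41): 011010011100
Gen 8 (rule 218): 111001111110
Gen 9 (rule 86): 001110000011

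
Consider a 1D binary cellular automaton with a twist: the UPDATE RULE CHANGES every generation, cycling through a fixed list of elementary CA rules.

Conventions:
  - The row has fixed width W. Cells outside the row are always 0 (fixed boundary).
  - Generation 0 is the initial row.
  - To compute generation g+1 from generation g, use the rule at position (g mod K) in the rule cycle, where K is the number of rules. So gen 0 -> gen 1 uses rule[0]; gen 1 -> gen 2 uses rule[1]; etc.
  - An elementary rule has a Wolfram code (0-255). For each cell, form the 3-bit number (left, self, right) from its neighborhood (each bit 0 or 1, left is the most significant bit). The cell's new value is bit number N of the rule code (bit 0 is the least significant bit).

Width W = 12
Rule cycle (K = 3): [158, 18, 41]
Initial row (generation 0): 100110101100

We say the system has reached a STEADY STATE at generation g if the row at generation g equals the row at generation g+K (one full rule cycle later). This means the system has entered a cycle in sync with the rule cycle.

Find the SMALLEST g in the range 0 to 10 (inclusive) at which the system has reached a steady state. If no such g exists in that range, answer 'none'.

Answer: 8

Derivation:
Gen 0: 100110101100
Gen 1 (rule 158): 111100101010
Gen 2 (rule 18): 000011000001
Gen 3 (rule 41): 111010011100
Gen 4 (rule 158): 110011111010
Gen 5 (rule 18): 001100000001
Gen 6 (rule 41): 101001111100
Gen 7 (rule 158): 101111111010
Gen 8 (rule 18): 000000000001
Gen 9 (rule 41): 111111111100
Gen 10 (rule 158): 111111111010
Gen 11 (rule 18): 000000000001
Gen 12 (rule 41): 111111111100
Gen 13 (rule 158): 111111111010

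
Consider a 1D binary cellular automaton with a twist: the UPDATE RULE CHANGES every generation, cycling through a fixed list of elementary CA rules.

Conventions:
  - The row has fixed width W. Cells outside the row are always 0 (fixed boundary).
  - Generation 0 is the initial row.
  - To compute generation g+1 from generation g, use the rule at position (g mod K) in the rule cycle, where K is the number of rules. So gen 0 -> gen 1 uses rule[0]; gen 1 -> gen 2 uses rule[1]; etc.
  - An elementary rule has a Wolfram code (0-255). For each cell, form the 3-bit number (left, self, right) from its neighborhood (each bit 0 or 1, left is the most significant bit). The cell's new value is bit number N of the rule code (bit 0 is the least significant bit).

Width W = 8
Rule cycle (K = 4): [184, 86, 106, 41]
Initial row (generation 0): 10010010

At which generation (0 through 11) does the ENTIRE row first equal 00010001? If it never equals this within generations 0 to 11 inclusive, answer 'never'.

Gen 0: 10010010
Gen 1 (rule 184): 01001001
Gen 2 (rule 86): 11111111
Gen 3 (rule 106): 10000001
Gen 4 (rule 41): 00111100
Gen 5 (rule 184): 00111010
Gen 6 (rule 86): 01001011
Gen 7 (rule 106): 10010111
Gen 8 (rule 41): 00001100
Gen 9 (rule 184): 00001010
Gen 10 (rule 86): 00011011
Gen 11 (rule 106): 00111111

Answer: never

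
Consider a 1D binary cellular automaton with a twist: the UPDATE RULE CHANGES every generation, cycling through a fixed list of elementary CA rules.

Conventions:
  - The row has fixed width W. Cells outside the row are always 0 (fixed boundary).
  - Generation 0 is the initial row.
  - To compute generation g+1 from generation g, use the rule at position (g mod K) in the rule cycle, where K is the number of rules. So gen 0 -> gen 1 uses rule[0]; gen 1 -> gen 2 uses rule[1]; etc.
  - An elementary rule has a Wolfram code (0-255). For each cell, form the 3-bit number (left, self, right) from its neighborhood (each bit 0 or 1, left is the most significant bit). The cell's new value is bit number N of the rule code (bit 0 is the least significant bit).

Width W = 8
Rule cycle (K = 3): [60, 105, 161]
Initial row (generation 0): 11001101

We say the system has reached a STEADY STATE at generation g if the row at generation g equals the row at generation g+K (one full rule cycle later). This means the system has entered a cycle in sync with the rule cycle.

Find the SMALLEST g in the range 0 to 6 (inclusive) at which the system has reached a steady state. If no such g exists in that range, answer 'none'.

Gen 0: 11001101
Gen 1 (rule 60): 10101011
Gen 2 (rule 105): 01010111
Gen 3 (rule 161): 00101010
Gen 4 (rule 60): 00111111
Gen 5 (rule 105): 10100001
Gen 6 (rule 161): 01001100
Gen 7 (rule 60): 01101010
Gen 8 (rule 105): 01110100
Gen 9 (rule 161): 00101001

Answer: none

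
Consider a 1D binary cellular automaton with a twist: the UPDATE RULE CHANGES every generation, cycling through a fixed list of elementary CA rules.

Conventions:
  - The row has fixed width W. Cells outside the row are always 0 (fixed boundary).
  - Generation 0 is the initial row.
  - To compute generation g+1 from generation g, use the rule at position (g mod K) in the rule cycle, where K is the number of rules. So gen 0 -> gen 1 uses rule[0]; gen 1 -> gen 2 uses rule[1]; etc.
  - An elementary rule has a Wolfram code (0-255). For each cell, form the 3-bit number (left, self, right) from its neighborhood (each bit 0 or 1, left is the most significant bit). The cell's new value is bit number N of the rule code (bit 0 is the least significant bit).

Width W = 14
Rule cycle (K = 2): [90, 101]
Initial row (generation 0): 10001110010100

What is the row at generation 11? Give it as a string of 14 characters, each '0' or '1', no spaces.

Gen 0: 10001110010100
Gen 1 (rule 90): 01011011100010
Gen 2 (rule 101): 01101100101010
Gen 3 (rule 90): 11101111000001
Gen 4 (rule 101): 00110001011101
Gen 5 (rule 90): 01111010010100
Gen 6 (rule 101): 00001110011101
Gen 7 (rule 90): 00011011110100
Gen 8 (rule 101): 11001100011101
Gen 9 (rule 90): 11111110110100
Gen 10 (rule 101): 00000011011101
Gen 11 (rule 90): 00000111010100

Answer: 00000111010100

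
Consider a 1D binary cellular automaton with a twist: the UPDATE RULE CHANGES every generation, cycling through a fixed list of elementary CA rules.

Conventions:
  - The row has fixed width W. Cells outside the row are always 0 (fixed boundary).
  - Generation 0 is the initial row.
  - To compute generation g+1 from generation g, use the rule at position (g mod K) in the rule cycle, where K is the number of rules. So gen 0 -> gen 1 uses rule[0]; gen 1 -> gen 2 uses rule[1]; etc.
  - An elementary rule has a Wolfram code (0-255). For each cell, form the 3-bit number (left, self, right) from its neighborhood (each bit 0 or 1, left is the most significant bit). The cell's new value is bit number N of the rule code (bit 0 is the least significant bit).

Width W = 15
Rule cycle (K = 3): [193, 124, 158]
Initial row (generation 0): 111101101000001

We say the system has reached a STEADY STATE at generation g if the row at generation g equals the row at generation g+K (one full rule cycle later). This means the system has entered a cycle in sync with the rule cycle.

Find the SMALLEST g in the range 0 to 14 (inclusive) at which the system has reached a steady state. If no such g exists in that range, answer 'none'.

Answer: none

Derivation:
Gen 0: 111101101000001
Gen 1 (rule 193): 011100100011100
Gen 2 (rule 124): 010110110010110
Gen 3 (rule 158): 110100101110101
Gen 4 (rule 193): 010000000110000
Gen 5 (rule 124): 011000000111000
Gen 6 (rule 158): 110100001110100
Gen 7 (rule 193): 010001100110001
Gen 8 (rule 124): 011001110111001
Gen 9 (rule 158): 110111100110111
Gen 10 (rule 193): 010011100010011
Gen 11 (rule 124): 011010110011011
Gen 12 (rule 158): 110010101110010
Gen 13 (rule 193): 010000000110000
Gen 14 (rule 124): 011000000111000
Gen 15 (rule 158): 110100001110100
Gen 16 (rule 193): 010001100110001
Gen 17 (rule 124): 011001110111001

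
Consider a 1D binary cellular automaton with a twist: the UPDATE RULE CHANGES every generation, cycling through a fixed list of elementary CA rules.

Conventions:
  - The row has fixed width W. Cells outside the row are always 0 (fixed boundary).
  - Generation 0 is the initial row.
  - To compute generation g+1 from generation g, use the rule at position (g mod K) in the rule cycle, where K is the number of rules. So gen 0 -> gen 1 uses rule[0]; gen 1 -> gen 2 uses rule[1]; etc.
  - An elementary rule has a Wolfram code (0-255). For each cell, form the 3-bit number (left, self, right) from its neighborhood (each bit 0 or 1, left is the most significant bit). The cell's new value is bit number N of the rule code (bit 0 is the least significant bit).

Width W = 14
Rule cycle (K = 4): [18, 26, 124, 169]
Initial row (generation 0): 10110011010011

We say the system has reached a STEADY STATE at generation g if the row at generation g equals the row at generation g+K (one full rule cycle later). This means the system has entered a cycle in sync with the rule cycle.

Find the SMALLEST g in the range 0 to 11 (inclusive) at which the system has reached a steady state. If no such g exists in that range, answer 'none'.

Gen 0: 10110011010011
Gen 1 (rule 18): 00001100001100
Gen 2 (rule 26): 00011010011010
Gen 3 (rule 124): 00011111011111
Gen 4 (rule 169): 11011110111110
Gen 5 (rule 18): 00000000000001
Gen 6 (rule 26): 00000000000010
Gen 7 (rule 124): 00000000000011
Gen 8 (rule 169): 11111111111010
Gen 9 (rule 18): 00000000000001
Gen 10 (rule 26): 00000000000010
Gen 11 (rule 124): 00000000000011
Gen 12 (rule 169): 11111111111010
Gen 13 (rule 18): 00000000000001
Gen 14 (rule 26): 00000000000010
Gen 15 (rule 124): 00000000000011

Answer: 5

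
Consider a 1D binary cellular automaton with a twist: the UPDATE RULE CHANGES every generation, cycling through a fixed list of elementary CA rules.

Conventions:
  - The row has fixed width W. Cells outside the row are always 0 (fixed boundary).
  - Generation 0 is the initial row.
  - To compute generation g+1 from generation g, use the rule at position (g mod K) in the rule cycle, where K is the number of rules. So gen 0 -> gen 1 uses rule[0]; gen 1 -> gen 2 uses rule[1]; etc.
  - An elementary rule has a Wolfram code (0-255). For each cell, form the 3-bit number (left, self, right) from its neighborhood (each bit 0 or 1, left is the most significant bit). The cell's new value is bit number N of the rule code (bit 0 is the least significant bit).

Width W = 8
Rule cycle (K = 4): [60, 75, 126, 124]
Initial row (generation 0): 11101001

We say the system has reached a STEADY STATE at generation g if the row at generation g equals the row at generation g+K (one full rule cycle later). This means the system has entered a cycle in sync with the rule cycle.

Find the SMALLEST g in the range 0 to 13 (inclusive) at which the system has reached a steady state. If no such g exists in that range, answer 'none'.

Gen 0: 11101001
Gen 1 (rule 60): 10011101
Gen 2 (rule 75): 00110100
Gen 3 (rule 126): 01111110
Gen 4 (rule 124): 01000011
Gen 5 (rule 60): 01100010
Gen 6 (rule 75): 11101100
Gen 7 (rule 126): 10111110
Gen 8 (rule 124): 11100011
Gen 9 (rule 60): 10010010
Gen 10 (rule 75): 00100100
Gen 11 (rule 126): 01111110
Gen 12 (rule 124): 01000011
Gen 13 (rule 60): 01100010
Gen 14 (rule 75): 11101100
Gen 15 (rule 126): 10111110
Gen 16 (rule 124): 11100011
Gen 17 (rule 60): 10010010

Answer: none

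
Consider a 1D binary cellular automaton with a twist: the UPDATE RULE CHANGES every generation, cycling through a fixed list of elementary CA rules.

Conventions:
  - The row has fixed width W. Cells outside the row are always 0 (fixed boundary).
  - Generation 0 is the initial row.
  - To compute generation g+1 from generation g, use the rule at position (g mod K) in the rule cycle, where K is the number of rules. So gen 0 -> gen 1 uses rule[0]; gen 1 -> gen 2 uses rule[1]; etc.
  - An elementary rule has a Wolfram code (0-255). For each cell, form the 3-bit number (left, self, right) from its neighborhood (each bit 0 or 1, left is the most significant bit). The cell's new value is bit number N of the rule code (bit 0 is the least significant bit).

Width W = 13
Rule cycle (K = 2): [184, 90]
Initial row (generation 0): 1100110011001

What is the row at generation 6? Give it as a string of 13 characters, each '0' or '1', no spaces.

Gen 0: 1100110011001
Gen 1 (rule 184): 1010101010100
Gen 2 (rule 90): 0000000000010
Gen 3 (rule 184): 0000000000001
Gen 4 (rule 90): 0000000000010
Gen 5 (rule 184): 0000000000001
Gen 6 (rule 90): 0000000000010

Answer: 0000000000010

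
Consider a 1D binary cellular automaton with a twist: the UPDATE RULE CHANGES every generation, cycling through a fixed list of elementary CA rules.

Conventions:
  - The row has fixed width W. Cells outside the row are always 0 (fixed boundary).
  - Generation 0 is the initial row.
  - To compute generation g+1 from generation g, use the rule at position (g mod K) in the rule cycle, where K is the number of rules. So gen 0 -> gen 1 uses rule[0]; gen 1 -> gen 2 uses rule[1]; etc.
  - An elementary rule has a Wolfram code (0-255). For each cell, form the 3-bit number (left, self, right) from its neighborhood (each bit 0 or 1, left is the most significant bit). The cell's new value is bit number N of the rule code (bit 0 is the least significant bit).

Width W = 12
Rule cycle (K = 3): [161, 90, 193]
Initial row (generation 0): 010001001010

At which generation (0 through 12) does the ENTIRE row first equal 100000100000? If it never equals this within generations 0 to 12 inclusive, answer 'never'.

Answer: 3

Derivation:
Gen 0: 010001001010
Gen 1 (rule 161): 000100000100
Gen 2 (rule 90): 001010001010
Gen 3 (rule 193): 100000100000
Gen 4 (rule 161): 001110001111
Gen 5 (rule 90): 011011011001
Gen 6 (rule 193): 001001001000
Gen 7 (rule 161): 100000000011
Gen 8 (rule 90): 010000000111
Gen 9 (rule 193): 000111110011
Gen 10 (rule 161): 110011100000
Gen 11 (rule 90): 111110110000
Gen 12 (rule 193): 011110010111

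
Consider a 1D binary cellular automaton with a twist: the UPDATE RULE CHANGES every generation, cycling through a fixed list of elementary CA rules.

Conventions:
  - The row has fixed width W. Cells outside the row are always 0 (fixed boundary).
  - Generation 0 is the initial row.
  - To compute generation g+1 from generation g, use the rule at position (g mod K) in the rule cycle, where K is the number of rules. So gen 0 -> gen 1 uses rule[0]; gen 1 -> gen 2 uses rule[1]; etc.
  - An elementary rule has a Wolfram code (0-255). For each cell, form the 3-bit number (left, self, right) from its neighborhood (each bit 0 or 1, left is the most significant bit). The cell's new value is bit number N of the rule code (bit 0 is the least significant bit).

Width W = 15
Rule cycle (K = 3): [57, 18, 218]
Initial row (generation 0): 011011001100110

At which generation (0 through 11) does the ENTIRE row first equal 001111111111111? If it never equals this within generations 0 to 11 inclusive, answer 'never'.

Answer: 4

Derivation:
Gen 0: 011011001100110
Gen 1 (rule 57): 010110101010101
Gen 2 (rule 18): 100000000000000
Gen 3 (rule 218): 010000000000000
Gen 4 (rule 57): 001111111111111
Gen 5 (rule 18): 010000000000000
Gen 6 (rule 218): 101000000000000
Gen 7 (rule 57): 010111111111111
Gen 8 (rule 18): 100000000000000
Gen 9 (rule 218): 010000000000000
Gen 10 (rule 57): 001111111111111
Gen 11 (rule 18): 010000000000000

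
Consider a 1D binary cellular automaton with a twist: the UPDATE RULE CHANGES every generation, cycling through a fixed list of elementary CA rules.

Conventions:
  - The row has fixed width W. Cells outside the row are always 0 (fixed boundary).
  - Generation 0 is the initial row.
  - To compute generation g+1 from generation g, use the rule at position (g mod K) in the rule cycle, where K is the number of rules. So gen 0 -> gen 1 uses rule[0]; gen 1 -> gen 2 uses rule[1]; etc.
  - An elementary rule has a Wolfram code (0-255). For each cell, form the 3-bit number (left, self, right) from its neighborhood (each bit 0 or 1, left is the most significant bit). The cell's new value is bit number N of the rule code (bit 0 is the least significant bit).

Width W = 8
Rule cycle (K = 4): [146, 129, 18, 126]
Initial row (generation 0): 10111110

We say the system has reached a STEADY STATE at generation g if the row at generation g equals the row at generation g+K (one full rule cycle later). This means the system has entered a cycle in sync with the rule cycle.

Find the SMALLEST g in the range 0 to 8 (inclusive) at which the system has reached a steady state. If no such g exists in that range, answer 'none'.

Answer: 4

Derivation:
Gen 0: 10111110
Gen 1 (rule 146): 00011101
Gen 2 (rule 129): 11001000
Gen 3 (rule 18): 00110100
Gen 4 (rule 126): 01111110
Gen 5 (rule 146): 10111101
Gen 6 (rule 129): 00011000
Gen 7 (rule 18): 00100100
Gen 8 (rule 126): 01111110
Gen 9 (rule 146): 10111101
Gen 10 (rule 129): 00011000
Gen 11 (rule 18): 00100100
Gen 12 (rule 126): 01111110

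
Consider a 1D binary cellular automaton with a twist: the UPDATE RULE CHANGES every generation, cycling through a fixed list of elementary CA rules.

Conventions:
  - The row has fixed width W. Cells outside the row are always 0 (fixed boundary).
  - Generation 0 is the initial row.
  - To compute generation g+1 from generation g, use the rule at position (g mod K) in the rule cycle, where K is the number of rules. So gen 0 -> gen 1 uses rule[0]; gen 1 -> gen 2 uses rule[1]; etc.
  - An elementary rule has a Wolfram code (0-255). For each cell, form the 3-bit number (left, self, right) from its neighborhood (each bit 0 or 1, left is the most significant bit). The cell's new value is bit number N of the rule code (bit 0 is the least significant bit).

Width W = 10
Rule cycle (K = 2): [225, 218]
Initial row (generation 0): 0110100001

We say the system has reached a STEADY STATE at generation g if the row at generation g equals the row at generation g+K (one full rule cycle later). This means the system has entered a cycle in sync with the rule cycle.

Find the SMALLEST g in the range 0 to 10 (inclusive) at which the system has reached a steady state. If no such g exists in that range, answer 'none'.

Gen 0: 0110100001
Gen 1 (rule 225): 0011001100
Gen 2 (rule 218): 0111111110
Gen 3 (rule 225): 0011111110
Gen 4 (rule 218): 0111111111
Gen 5 (rule 225): 0011111111
Gen 6 (rule 218): 0111111111
Gen 7 (rule 225): 0011111111
Gen 8 (rule 218): 0111111111
Gen 9 (rule 225): 0011111111
Gen 10 (rule 218): 0111111111
Gen 11 (rule 225): 0011111111
Gen 12 (rule 218): 0111111111

Answer: 4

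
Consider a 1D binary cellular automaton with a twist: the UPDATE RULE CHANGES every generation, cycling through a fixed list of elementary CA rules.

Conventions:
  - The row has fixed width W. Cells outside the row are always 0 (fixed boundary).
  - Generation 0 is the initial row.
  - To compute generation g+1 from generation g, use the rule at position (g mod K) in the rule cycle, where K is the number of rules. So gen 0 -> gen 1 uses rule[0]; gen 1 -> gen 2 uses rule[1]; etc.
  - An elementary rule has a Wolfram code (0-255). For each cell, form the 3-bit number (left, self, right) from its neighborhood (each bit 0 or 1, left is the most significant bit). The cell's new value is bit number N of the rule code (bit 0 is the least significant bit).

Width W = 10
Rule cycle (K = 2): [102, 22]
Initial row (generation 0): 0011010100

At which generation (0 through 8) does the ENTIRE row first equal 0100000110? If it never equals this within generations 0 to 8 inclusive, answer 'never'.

Gen 0: 0011010100
Gen 1 (rule 102): 0101111100
Gen 2 (rule 22): 1100000010
Gen 3 (rule 102): 0100000110
Gen 4 (rule 22): 1110001001
Gen 5 (rule 102): 0010011011
Gen 6 (rule 22): 0111100000
Gen 7 (rule 102): 1000100000
Gen 8 (rule 22): 1101110000

Answer: 3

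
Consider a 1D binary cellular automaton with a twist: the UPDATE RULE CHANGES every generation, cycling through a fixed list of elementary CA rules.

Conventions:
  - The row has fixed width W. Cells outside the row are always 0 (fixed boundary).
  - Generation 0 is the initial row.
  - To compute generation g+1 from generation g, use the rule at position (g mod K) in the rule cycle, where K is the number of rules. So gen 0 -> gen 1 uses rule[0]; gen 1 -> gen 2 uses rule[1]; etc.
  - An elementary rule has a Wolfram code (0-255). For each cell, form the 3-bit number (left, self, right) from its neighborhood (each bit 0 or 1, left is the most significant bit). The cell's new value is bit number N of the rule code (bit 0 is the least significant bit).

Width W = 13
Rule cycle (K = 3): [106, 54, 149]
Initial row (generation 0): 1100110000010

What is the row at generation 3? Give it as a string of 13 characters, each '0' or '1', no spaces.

Answer: 1011101100101

Derivation:
Gen 0: 1100110000010
Gen 1 (rule 106): 1101110000100
Gen 2 (rule 54): 0010001001110
Gen 3 (rule 149): 1011101100101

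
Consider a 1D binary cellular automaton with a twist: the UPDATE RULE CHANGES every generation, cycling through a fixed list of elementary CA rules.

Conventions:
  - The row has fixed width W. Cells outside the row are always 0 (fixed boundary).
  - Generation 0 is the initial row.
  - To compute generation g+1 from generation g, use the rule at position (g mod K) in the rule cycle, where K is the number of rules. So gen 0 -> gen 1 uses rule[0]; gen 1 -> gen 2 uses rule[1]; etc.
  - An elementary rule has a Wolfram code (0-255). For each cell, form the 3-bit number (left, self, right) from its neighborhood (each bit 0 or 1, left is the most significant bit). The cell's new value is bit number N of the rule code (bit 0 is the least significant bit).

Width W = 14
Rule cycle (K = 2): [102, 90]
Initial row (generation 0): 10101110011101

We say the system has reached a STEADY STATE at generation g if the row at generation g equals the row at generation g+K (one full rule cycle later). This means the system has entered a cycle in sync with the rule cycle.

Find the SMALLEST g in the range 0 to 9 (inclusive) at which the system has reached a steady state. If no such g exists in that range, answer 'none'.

Answer: none

Derivation:
Gen 0: 10101110011101
Gen 1 (rule 102): 11110010100111
Gen 2 (rule 90): 10011100011101
Gen 3 (rule 102): 10100100100111
Gen 4 (rule 90): 00011011011101
Gen 5 (rule 102): 00101101100111
Gen 6 (rule 90): 01001101111101
Gen 7 (rule 102): 11010110000111
Gen 8 (rule 90): 11000111001101
Gen 9 (rule 102): 01001001010111
Gen 10 (rule 90): 10110110000101
Gen 11 (rule 102): 11011010001111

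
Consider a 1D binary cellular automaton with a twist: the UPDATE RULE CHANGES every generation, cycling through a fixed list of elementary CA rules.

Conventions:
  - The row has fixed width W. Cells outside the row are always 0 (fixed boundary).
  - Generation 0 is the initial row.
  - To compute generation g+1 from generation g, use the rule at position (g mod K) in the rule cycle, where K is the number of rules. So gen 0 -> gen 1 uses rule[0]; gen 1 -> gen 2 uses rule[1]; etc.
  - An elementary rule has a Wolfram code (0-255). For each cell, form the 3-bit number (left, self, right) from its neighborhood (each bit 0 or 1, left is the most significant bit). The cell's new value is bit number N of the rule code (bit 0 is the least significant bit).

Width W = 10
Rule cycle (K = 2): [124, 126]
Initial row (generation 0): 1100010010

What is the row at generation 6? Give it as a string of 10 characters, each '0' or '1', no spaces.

Answer: 1000110111

Derivation:
Gen 0: 1100010010
Gen 1 (rule 124): 1110011011
Gen 2 (rule 126): 1011111111
Gen 3 (rule 124): 1110000001
Gen 4 (rule 126): 1011000011
Gen 5 (rule 124): 1111100011
Gen 6 (rule 126): 1000110111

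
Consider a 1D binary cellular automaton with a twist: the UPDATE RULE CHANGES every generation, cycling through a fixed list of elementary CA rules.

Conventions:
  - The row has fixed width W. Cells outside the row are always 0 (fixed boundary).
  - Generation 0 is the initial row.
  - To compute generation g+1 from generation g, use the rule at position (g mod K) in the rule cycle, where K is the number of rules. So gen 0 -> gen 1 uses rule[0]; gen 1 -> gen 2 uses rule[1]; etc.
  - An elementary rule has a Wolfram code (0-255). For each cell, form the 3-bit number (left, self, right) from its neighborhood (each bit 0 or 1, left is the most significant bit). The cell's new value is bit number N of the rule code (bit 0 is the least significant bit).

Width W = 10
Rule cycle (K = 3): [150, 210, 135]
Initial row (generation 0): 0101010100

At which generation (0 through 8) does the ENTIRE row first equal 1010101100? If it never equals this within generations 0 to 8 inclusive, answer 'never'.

Gen 0: 0101010100
Gen 1 (rule 150): 1101010110
Gen 2 (rule 210): 0100000011
Gen 3 (rule 135): 1101111100
Gen 4 (rule 150): 0000111010
Gen 5 (rule 210): 0001011001
Gen 6 (rule 135): 1111000011
Gen 7 (rule 150): 0110100100
Gen 8 (rule 210): 1010011010

Answer: never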